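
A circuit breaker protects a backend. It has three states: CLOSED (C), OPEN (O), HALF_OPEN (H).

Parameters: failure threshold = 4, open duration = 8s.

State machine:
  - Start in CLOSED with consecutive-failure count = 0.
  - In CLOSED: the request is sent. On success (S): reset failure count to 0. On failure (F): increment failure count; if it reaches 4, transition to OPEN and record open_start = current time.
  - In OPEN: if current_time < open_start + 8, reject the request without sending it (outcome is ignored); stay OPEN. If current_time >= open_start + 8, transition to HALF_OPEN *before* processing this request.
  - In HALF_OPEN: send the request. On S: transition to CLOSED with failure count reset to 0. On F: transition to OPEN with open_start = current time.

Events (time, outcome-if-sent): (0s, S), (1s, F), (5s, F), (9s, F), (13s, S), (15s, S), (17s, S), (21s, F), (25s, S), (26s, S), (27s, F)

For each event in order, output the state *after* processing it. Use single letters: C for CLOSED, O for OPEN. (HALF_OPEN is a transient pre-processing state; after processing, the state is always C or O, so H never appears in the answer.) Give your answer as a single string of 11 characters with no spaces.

State after each event:
  event#1 t=0s outcome=S: state=CLOSED
  event#2 t=1s outcome=F: state=CLOSED
  event#3 t=5s outcome=F: state=CLOSED
  event#4 t=9s outcome=F: state=CLOSED
  event#5 t=13s outcome=S: state=CLOSED
  event#6 t=15s outcome=S: state=CLOSED
  event#7 t=17s outcome=S: state=CLOSED
  event#8 t=21s outcome=F: state=CLOSED
  event#9 t=25s outcome=S: state=CLOSED
  event#10 t=26s outcome=S: state=CLOSED
  event#11 t=27s outcome=F: state=CLOSED

Answer: CCCCCCCCCCC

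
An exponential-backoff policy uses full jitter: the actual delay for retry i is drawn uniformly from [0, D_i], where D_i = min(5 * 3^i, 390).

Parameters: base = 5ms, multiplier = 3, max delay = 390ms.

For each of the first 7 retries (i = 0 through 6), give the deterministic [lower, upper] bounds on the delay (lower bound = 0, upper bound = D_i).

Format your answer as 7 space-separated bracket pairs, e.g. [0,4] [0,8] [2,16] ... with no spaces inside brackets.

Computing bounds per retry:
  i=0: D_i=min(5*3^0,390)=5, bounds=[0,5]
  i=1: D_i=min(5*3^1,390)=15, bounds=[0,15]
  i=2: D_i=min(5*3^2,390)=45, bounds=[0,45]
  i=3: D_i=min(5*3^3,390)=135, bounds=[0,135]
  i=4: D_i=min(5*3^4,390)=390, bounds=[0,390]
  i=5: D_i=min(5*3^5,390)=390, bounds=[0,390]
  i=6: D_i=min(5*3^6,390)=390, bounds=[0,390]

Answer: [0,5] [0,15] [0,45] [0,135] [0,390] [0,390] [0,390]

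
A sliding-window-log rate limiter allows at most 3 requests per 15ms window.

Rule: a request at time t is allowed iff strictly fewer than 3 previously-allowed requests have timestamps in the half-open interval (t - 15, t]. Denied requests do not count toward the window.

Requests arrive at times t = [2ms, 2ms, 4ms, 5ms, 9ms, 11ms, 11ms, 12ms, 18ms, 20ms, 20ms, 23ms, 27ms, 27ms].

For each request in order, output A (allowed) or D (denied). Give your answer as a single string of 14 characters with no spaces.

Answer: AAADDDDDAAADDD

Derivation:
Tracking allowed requests in the window:
  req#1 t=2ms: ALLOW
  req#2 t=2ms: ALLOW
  req#3 t=4ms: ALLOW
  req#4 t=5ms: DENY
  req#5 t=9ms: DENY
  req#6 t=11ms: DENY
  req#7 t=11ms: DENY
  req#8 t=12ms: DENY
  req#9 t=18ms: ALLOW
  req#10 t=20ms: ALLOW
  req#11 t=20ms: ALLOW
  req#12 t=23ms: DENY
  req#13 t=27ms: DENY
  req#14 t=27ms: DENY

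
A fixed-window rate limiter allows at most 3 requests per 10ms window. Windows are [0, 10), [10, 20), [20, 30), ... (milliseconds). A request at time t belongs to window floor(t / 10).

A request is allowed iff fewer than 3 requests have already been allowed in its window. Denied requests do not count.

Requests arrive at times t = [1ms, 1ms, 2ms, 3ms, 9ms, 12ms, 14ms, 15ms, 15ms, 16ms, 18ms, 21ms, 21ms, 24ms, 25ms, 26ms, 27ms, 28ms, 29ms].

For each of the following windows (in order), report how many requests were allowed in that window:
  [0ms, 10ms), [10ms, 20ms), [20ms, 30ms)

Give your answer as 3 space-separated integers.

Answer: 3 3 3

Derivation:
Processing requests:
  req#1 t=1ms (window 0): ALLOW
  req#2 t=1ms (window 0): ALLOW
  req#3 t=2ms (window 0): ALLOW
  req#4 t=3ms (window 0): DENY
  req#5 t=9ms (window 0): DENY
  req#6 t=12ms (window 1): ALLOW
  req#7 t=14ms (window 1): ALLOW
  req#8 t=15ms (window 1): ALLOW
  req#9 t=15ms (window 1): DENY
  req#10 t=16ms (window 1): DENY
  req#11 t=18ms (window 1): DENY
  req#12 t=21ms (window 2): ALLOW
  req#13 t=21ms (window 2): ALLOW
  req#14 t=24ms (window 2): ALLOW
  req#15 t=25ms (window 2): DENY
  req#16 t=26ms (window 2): DENY
  req#17 t=27ms (window 2): DENY
  req#18 t=28ms (window 2): DENY
  req#19 t=29ms (window 2): DENY

Allowed counts by window: 3 3 3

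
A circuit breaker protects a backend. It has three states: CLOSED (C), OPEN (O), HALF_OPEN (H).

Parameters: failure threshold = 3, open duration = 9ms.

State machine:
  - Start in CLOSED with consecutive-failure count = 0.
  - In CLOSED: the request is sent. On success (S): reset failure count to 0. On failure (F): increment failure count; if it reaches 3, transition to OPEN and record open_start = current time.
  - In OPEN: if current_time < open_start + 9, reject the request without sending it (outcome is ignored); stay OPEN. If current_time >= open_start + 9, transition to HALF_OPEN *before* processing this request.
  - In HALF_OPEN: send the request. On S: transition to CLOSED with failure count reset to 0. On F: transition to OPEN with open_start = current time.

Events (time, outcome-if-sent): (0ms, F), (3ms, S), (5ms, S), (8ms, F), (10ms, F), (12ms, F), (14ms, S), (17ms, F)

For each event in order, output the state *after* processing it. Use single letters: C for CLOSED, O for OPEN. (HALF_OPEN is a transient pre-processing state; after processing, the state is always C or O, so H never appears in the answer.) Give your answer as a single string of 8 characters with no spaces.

State after each event:
  event#1 t=0ms outcome=F: state=CLOSED
  event#2 t=3ms outcome=S: state=CLOSED
  event#3 t=5ms outcome=S: state=CLOSED
  event#4 t=8ms outcome=F: state=CLOSED
  event#5 t=10ms outcome=F: state=CLOSED
  event#6 t=12ms outcome=F: state=OPEN
  event#7 t=14ms outcome=S: state=OPEN
  event#8 t=17ms outcome=F: state=OPEN

Answer: CCCCCOOO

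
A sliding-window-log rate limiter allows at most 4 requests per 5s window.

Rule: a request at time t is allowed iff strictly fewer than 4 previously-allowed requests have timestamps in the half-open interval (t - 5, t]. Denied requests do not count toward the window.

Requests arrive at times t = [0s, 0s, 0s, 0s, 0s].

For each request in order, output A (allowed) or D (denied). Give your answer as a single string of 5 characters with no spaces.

Answer: AAAAD

Derivation:
Tracking allowed requests in the window:
  req#1 t=0s: ALLOW
  req#2 t=0s: ALLOW
  req#3 t=0s: ALLOW
  req#4 t=0s: ALLOW
  req#5 t=0s: DENY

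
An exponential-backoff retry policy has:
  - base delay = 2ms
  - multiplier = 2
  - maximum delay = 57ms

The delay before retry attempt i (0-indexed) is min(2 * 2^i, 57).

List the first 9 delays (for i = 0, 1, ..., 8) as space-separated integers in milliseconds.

Computing each delay:
  i=0: min(2*2^0, 57) = 2
  i=1: min(2*2^1, 57) = 4
  i=2: min(2*2^2, 57) = 8
  i=3: min(2*2^3, 57) = 16
  i=4: min(2*2^4, 57) = 32
  i=5: min(2*2^5, 57) = 57
  i=6: min(2*2^6, 57) = 57
  i=7: min(2*2^7, 57) = 57
  i=8: min(2*2^8, 57) = 57

Answer: 2 4 8 16 32 57 57 57 57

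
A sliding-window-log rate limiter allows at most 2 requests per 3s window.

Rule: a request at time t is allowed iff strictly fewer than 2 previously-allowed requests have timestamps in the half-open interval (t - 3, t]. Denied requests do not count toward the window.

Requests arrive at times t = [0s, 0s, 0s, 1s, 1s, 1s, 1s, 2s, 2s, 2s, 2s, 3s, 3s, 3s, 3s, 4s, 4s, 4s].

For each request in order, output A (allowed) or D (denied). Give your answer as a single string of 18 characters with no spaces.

Answer: AADDDDDDDDDAADDDDD

Derivation:
Tracking allowed requests in the window:
  req#1 t=0s: ALLOW
  req#2 t=0s: ALLOW
  req#3 t=0s: DENY
  req#4 t=1s: DENY
  req#5 t=1s: DENY
  req#6 t=1s: DENY
  req#7 t=1s: DENY
  req#8 t=2s: DENY
  req#9 t=2s: DENY
  req#10 t=2s: DENY
  req#11 t=2s: DENY
  req#12 t=3s: ALLOW
  req#13 t=3s: ALLOW
  req#14 t=3s: DENY
  req#15 t=3s: DENY
  req#16 t=4s: DENY
  req#17 t=4s: DENY
  req#18 t=4s: DENY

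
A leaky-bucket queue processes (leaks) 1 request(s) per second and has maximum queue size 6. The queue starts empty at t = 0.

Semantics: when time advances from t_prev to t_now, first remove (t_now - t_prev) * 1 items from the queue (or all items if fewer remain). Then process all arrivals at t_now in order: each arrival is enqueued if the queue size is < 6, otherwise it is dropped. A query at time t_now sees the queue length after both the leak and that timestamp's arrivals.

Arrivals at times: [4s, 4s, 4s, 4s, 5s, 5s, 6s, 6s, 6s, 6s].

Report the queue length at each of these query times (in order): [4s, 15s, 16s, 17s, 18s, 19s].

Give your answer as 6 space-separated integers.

Queue lengths at query times:
  query t=4s: backlog = 4
  query t=15s: backlog = 0
  query t=16s: backlog = 0
  query t=17s: backlog = 0
  query t=18s: backlog = 0
  query t=19s: backlog = 0

Answer: 4 0 0 0 0 0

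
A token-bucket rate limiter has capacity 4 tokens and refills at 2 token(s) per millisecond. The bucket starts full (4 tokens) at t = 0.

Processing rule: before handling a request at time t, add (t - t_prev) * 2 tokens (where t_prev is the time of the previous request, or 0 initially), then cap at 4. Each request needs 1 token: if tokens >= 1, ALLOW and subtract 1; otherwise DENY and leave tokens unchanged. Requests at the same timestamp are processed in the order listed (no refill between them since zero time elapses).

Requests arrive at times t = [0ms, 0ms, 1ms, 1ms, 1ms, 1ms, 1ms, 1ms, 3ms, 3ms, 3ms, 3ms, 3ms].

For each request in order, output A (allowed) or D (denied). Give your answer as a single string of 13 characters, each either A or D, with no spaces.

Answer: AAAAAADDAAAAD

Derivation:
Simulating step by step:
  req#1 t=0ms: ALLOW
  req#2 t=0ms: ALLOW
  req#3 t=1ms: ALLOW
  req#4 t=1ms: ALLOW
  req#5 t=1ms: ALLOW
  req#6 t=1ms: ALLOW
  req#7 t=1ms: DENY
  req#8 t=1ms: DENY
  req#9 t=3ms: ALLOW
  req#10 t=3ms: ALLOW
  req#11 t=3ms: ALLOW
  req#12 t=3ms: ALLOW
  req#13 t=3ms: DENY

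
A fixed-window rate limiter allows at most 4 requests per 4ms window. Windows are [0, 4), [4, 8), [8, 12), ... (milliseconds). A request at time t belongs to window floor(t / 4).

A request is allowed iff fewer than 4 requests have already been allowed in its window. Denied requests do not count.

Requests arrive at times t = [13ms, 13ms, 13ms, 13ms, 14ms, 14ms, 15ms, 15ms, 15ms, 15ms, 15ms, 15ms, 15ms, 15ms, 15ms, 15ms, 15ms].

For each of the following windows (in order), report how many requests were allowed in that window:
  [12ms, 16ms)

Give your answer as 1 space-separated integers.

Processing requests:
  req#1 t=13ms (window 3): ALLOW
  req#2 t=13ms (window 3): ALLOW
  req#3 t=13ms (window 3): ALLOW
  req#4 t=13ms (window 3): ALLOW
  req#5 t=14ms (window 3): DENY
  req#6 t=14ms (window 3): DENY
  req#7 t=15ms (window 3): DENY
  req#8 t=15ms (window 3): DENY
  req#9 t=15ms (window 3): DENY
  req#10 t=15ms (window 3): DENY
  req#11 t=15ms (window 3): DENY
  req#12 t=15ms (window 3): DENY
  req#13 t=15ms (window 3): DENY
  req#14 t=15ms (window 3): DENY
  req#15 t=15ms (window 3): DENY
  req#16 t=15ms (window 3): DENY
  req#17 t=15ms (window 3): DENY

Allowed counts by window: 4

Answer: 4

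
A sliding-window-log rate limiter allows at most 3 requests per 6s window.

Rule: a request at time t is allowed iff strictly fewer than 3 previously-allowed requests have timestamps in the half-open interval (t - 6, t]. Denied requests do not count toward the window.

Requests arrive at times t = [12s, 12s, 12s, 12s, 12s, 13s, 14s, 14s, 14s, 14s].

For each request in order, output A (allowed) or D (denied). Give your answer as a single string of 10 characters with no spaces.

Tracking allowed requests in the window:
  req#1 t=12s: ALLOW
  req#2 t=12s: ALLOW
  req#3 t=12s: ALLOW
  req#4 t=12s: DENY
  req#5 t=12s: DENY
  req#6 t=13s: DENY
  req#7 t=14s: DENY
  req#8 t=14s: DENY
  req#9 t=14s: DENY
  req#10 t=14s: DENY

Answer: AAADDDDDDD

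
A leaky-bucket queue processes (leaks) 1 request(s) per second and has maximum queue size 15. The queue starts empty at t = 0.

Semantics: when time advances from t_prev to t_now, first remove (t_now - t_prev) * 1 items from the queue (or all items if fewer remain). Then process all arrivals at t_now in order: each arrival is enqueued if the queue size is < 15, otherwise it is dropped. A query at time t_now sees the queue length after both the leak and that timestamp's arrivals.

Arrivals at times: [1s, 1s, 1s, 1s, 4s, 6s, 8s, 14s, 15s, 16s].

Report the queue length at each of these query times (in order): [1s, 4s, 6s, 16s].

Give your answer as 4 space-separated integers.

Queue lengths at query times:
  query t=1s: backlog = 4
  query t=4s: backlog = 2
  query t=6s: backlog = 1
  query t=16s: backlog = 1

Answer: 4 2 1 1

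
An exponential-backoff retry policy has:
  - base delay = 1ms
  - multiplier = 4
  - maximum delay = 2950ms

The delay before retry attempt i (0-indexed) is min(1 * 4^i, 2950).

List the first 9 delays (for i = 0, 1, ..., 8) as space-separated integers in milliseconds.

Answer: 1 4 16 64 256 1024 2950 2950 2950

Derivation:
Computing each delay:
  i=0: min(1*4^0, 2950) = 1
  i=1: min(1*4^1, 2950) = 4
  i=2: min(1*4^2, 2950) = 16
  i=3: min(1*4^3, 2950) = 64
  i=4: min(1*4^4, 2950) = 256
  i=5: min(1*4^5, 2950) = 1024
  i=6: min(1*4^6, 2950) = 2950
  i=7: min(1*4^7, 2950) = 2950
  i=8: min(1*4^8, 2950) = 2950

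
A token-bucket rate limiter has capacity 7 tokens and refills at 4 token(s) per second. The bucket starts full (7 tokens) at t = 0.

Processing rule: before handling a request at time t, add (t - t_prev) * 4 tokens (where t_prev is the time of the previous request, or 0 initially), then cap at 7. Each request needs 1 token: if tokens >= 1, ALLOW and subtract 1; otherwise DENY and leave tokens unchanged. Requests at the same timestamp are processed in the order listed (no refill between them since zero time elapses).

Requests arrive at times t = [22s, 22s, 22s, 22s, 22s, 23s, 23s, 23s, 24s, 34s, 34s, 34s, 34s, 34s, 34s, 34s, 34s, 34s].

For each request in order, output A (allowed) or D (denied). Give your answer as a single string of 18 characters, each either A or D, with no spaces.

Simulating step by step:
  req#1 t=22s: ALLOW
  req#2 t=22s: ALLOW
  req#3 t=22s: ALLOW
  req#4 t=22s: ALLOW
  req#5 t=22s: ALLOW
  req#6 t=23s: ALLOW
  req#7 t=23s: ALLOW
  req#8 t=23s: ALLOW
  req#9 t=24s: ALLOW
  req#10 t=34s: ALLOW
  req#11 t=34s: ALLOW
  req#12 t=34s: ALLOW
  req#13 t=34s: ALLOW
  req#14 t=34s: ALLOW
  req#15 t=34s: ALLOW
  req#16 t=34s: ALLOW
  req#17 t=34s: DENY
  req#18 t=34s: DENY

Answer: AAAAAAAAAAAAAAAADD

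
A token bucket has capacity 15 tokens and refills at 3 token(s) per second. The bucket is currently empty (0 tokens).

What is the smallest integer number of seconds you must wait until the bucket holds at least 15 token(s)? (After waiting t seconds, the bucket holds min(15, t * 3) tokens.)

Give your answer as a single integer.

Need t * 3 >= 15, so t >= 15/3.
Smallest integer t = ceil(15/3) = 5.

Answer: 5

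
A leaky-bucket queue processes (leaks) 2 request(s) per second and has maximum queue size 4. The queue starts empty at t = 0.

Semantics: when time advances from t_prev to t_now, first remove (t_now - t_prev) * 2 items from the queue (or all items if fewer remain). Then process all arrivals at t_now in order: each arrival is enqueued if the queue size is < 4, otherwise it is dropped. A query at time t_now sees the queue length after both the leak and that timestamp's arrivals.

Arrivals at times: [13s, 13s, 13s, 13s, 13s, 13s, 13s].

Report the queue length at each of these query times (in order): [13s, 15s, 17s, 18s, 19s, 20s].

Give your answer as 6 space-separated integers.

Queue lengths at query times:
  query t=13s: backlog = 4
  query t=15s: backlog = 0
  query t=17s: backlog = 0
  query t=18s: backlog = 0
  query t=19s: backlog = 0
  query t=20s: backlog = 0

Answer: 4 0 0 0 0 0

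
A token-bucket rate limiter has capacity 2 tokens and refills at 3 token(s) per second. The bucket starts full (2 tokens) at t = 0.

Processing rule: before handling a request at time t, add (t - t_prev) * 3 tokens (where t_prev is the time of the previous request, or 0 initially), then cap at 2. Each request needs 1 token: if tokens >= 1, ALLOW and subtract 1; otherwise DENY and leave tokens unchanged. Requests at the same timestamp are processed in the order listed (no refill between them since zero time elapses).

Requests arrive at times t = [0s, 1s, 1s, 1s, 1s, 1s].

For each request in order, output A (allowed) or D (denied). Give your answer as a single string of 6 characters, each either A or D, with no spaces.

Answer: AAADDD

Derivation:
Simulating step by step:
  req#1 t=0s: ALLOW
  req#2 t=1s: ALLOW
  req#3 t=1s: ALLOW
  req#4 t=1s: DENY
  req#5 t=1s: DENY
  req#6 t=1s: DENY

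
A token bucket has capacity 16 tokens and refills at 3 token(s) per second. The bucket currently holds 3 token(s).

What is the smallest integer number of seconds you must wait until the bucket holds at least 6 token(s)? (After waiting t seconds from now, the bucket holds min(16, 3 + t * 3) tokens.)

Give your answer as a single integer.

Need 3 + t * 3 >= 6, so t >= 3/3.
Smallest integer t = ceil(3/3) = 1.

Answer: 1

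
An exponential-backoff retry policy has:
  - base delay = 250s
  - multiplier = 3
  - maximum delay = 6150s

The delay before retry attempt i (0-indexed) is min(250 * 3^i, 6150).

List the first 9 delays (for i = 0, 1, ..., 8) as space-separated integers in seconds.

Computing each delay:
  i=0: min(250*3^0, 6150) = 250
  i=1: min(250*3^1, 6150) = 750
  i=2: min(250*3^2, 6150) = 2250
  i=3: min(250*3^3, 6150) = 6150
  i=4: min(250*3^4, 6150) = 6150
  i=5: min(250*3^5, 6150) = 6150
  i=6: min(250*3^6, 6150) = 6150
  i=7: min(250*3^7, 6150) = 6150
  i=8: min(250*3^8, 6150) = 6150

Answer: 250 750 2250 6150 6150 6150 6150 6150 6150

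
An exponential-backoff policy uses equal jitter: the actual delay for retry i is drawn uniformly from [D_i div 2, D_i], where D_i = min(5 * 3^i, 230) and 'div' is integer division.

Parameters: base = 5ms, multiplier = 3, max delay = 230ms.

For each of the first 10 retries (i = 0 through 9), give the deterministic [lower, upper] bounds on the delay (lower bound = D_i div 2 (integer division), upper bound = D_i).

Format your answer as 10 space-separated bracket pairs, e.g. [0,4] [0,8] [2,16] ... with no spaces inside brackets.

Computing bounds per retry:
  i=0: D_i=min(5*3^0,230)=5, bounds=[2,5]
  i=1: D_i=min(5*3^1,230)=15, bounds=[7,15]
  i=2: D_i=min(5*3^2,230)=45, bounds=[22,45]
  i=3: D_i=min(5*3^3,230)=135, bounds=[67,135]
  i=4: D_i=min(5*3^4,230)=230, bounds=[115,230]
  i=5: D_i=min(5*3^5,230)=230, bounds=[115,230]
  i=6: D_i=min(5*3^6,230)=230, bounds=[115,230]
  i=7: D_i=min(5*3^7,230)=230, bounds=[115,230]
  i=8: D_i=min(5*3^8,230)=230, bounds=[115,230]
  i=9: D_i=min(5*3^9,230)=230, bounds=[115,230]

Answer: [2,5] [7,15] [22,45] [67,135] [115,230] [115,230] [115,230] [115,230] [115,230] [115,230]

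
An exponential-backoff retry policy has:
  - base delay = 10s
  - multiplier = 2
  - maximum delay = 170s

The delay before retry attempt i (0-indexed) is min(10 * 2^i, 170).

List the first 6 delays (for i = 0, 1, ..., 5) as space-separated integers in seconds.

Computing each delay:
  i=0: min(10*2^0, 170) = 10
  i=1: min(10*2^1, 170) = 20
  i=2: min(10*2^2, 170) = 40
  i=3: min(10*2^3, 170) = 80
  i=4: min(10*2^4, 170) = 160
  i=5: min(10*2^5, 170) = 170

Answer: 10 20 40 80 160 170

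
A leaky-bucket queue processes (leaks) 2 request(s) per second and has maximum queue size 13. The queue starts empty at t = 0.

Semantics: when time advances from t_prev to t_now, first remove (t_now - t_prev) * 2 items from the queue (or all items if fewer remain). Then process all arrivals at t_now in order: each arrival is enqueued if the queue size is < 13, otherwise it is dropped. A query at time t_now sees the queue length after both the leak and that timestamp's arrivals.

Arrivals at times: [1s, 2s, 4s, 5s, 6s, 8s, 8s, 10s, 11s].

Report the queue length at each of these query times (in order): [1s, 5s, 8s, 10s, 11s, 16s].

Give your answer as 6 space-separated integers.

Answer: 1 1 2 1 1 0

Derivation:
Queue lengths at query times:
  query t=1s: backlog = 1
  query t=5s: backlog = 1
  query t=8s: backlog = 2
  query t=10s: backlog = 1
  query t=11s: backlog = 1
  query t=16s: backlog = 0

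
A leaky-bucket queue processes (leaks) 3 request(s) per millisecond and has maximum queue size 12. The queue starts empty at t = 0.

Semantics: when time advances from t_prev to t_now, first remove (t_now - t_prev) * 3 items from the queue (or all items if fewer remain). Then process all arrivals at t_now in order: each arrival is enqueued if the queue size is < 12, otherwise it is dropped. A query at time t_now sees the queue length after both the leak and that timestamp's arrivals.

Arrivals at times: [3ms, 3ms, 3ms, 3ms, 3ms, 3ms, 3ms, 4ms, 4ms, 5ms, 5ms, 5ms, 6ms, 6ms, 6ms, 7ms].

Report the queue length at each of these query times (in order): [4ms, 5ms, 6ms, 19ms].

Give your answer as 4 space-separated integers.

Queue lengths at query times:
  query t=4ms: backlog = 6
  query t=5ms: backlog = 6
  query t=6ms: backlog = 6
  query t=19ms: backlog = 0

Answer: 6 6 6 0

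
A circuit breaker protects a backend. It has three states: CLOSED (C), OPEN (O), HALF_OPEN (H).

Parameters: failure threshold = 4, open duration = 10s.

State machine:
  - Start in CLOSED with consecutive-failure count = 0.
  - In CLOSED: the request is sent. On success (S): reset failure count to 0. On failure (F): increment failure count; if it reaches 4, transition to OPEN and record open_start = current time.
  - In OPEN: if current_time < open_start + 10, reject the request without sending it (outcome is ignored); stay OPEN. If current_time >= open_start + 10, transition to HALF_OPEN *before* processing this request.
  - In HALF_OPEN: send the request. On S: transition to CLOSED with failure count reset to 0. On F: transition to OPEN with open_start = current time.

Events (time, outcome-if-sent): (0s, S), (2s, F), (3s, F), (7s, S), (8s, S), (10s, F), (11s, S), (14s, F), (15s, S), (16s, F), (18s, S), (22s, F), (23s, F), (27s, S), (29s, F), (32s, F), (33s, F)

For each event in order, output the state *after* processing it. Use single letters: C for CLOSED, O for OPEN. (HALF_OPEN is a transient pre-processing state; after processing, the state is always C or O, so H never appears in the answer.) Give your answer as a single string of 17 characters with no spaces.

State after each event:
  event#1 t=0s outcome=S: state=CLOSED
  event#2 t=2s outcome=F: state=CLOSED
  event#3 t=3s outcome=F: state=CLOSED
  event#4 t=7s outcome=S: state=CLOSED
  event#5 t=8s outcome=S: state=CLOSED
  event#6 t=10s outcome=F: state=CLOSED
  event#7 t=11s outcome=S: state=CLOSED
  event#8 t=14s outcome=F: state=CLOSED
  event#9 t=15s outcome=S: state=CLOSED
  event#10 t=16s outcome=F: state=CLOSED
  event#11 t=18s outcome=S: state=CLOSED
  event#12 t=22s outcome=F: state=CLOSED
  event#13 t=23s outcome=F: state=CLOSED
  event#14 t=27s outcome=S: state=CLOSED
  event#15 t=29s outcome=F: state=CLOSED
  event#16 t=32s outcome=F: state=CLOSED
  event#17 t=33s outcome=F: state=CLOSED

Answer: CCCCCCCCCCCCCCCCC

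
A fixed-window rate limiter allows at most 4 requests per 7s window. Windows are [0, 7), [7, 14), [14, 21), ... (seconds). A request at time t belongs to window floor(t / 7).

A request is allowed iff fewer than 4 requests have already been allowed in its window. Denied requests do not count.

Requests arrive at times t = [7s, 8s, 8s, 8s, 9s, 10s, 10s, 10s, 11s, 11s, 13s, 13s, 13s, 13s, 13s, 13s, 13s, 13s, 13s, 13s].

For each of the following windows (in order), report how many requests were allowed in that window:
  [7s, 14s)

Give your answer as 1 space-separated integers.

Processing requests:
  req#1 t=7s (window 1): ALLOW
  req#2 t=8s (window 1): ALLOW
  req#3 t=8s (window 1): ALLOW
  req#4 t=8s (window 1): ALLOW
  req#5 t=9s (window 1): DENY
  req#6 t=10s (window 1): DENY
  req#7 t=10s (window 1): DENY
  req#8 t=10s (window 1): DENY
  req#9 t=11s (window 1): DENY
  req#10 t=11s (window 1): DENY
  req#11 t=13s (window 1): DENY
  req#12 t=13s (window 1): DENY
  req#13 t=13s (window 1): DENY
  req#14 t=13s (window 1): DENY
  req#15 t=13s (window 1): DENY
  req#16 t=13s (window 1): DENY
  req#17 t=13s (window 1): DENY
  req#18 t=13s (window 1): DENY
  req#19 t=13s (window 1): DENY
  req#20 t=13s (window 1): DENY

Allowed counts by window: 4

Answer: 4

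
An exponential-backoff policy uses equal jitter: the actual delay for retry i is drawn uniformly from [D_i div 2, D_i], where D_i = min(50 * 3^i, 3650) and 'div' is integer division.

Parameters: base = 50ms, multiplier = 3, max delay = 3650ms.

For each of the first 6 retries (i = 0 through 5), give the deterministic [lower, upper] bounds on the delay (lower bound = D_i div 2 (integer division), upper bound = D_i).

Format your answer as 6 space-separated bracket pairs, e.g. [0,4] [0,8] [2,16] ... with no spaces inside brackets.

Answer: [25,50] [75,150] [225,450] [675,1350] [1825,3650] [1825,3650]

Derivation:
Computing bounds per retry:
  i=0: D_i=min(50*3^0,3650)=50, bounds=[25,50]
  i=1: D_i=min(50*3^1,3650)=150, bounds=[75,150]
  i=2: D_i=min(50*3^2,3650)=450, bounds=[225,450]
  i=3: D_i=min(50*3^3,3650)=1350, bounds=[675,1350]
  i=4: D_i=min(50*3^4,3650)=3650, bounds=[1825,3650]
  i=5: D_i=min(50*3^5,3650)=3650, bounds=[1825,3650]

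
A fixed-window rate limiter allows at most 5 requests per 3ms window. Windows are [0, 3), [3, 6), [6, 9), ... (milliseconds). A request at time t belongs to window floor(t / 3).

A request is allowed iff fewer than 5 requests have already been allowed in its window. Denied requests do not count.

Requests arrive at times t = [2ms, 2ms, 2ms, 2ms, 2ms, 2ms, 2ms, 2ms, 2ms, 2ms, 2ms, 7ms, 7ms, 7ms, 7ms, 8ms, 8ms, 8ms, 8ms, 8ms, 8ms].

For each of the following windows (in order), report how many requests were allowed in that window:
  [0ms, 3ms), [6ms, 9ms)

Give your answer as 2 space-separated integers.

Processing requests:
  req#1 t=2ms (window 0): ALLOW
  req#2 t=2ms (window 0): ALLOW
  req#3 t=2ms (window 0): ALLOW
  req#4 t=2ms (window 0): ALLOW
  req#5 t=2ms (window 0): ALLOW
  req#6 t=2ms (window 0): DENY
  req#7 t=2ms (window 0): DENY
  req#8 t=2ms (window 0): DENY
  req#9 t=2ms (window 0): DENY
  req#10 t=2ms (window 0): DENY
  req#11 t=2ms (window 0): DENY
  req#12 t=7ms (window 2): ALLOW
  req#13 t=7ms (window 2): ALLOW
  req#14 t=7ms (window 2): ALLOW
  req#15 t=7ms (window 2): ALLOW
  req#16 t=8ms (window 2): ALLOW
  req#17 t=8ms (window 2): DENY
  req#18 t=8ms (window 2): DENY
  req#19 t=8ms (window 2): DENY
  req#20 t=8ms (window 2): DENY
  req#21 t=8ms (window 2): DENY

Allowed counts by window: 5 5

Answer: 5 5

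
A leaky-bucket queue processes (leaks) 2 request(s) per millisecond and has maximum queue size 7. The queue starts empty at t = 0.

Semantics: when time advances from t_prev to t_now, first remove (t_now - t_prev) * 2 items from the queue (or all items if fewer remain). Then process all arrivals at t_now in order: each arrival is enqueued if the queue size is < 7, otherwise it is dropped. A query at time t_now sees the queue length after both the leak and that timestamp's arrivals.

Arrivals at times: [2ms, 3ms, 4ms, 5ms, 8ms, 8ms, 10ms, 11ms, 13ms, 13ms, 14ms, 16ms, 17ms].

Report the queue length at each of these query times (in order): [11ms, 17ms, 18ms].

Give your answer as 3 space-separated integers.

Answer: 1 1 0

Derivation:
Queue lengths at query times:
  query t=11ms: backlog = 1
  query t=17ms: backlog = 1
  query t=18ms: backlog = 0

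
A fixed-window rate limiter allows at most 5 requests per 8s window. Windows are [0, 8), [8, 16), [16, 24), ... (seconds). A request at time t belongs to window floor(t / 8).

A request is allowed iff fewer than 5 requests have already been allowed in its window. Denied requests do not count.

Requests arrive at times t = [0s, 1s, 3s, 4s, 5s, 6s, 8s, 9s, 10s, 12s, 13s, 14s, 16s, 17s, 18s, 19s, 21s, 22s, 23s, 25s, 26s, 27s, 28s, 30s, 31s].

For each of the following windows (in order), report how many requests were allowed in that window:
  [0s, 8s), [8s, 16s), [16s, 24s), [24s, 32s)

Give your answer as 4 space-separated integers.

Answer: 5 5 5 5

Derivation:
Processing requests:
  req#1 t=0s (window 0): ALLOW
  req#2 t=1s (window 0): ALLOW
  req#3 t=3s (window 0): ALLOW
  req#4 t=4s (window 0): ALLOW
  req#5 t=5s (window 0): ALLOW
  req#6 t=6s (window 0): DENY
  req#7 t=8s (window 1): ALLOW
  req#8 t=9s (window 1): ALLOW
  req#9 t=10s (window 1): ALLOW
  req#10 t=12s (window 1): ALLOW
  req#11 t=13s (window 1): ALLOW
  req#12 t=14s (window 1): DENY
  req#13 t=16s (window 2): ALLOW
  req#14 t=17s (window 2): ALLOW
  req#15 t=18s (window 2): ALLOW
  req#16 t=19s (window 2): ALLOW
  req#17 t=21s (window 2): ALLOW
  req#18 t=22s (window 2): DENY
  req#19 t=23s (window 2): DENY
  req#20 t=25s (window 3): ALLOW
  req#21 t=26s (window 3): ALLOW
  req#22 t=27s (window 3): ALLOW
  req#23 t=28s (window 3): ALLOW
  req#24 t=30s (window 3): ALLOW
  req#25 t=31s (window 3): DENY

Allowed counts by window: 5 5 5 5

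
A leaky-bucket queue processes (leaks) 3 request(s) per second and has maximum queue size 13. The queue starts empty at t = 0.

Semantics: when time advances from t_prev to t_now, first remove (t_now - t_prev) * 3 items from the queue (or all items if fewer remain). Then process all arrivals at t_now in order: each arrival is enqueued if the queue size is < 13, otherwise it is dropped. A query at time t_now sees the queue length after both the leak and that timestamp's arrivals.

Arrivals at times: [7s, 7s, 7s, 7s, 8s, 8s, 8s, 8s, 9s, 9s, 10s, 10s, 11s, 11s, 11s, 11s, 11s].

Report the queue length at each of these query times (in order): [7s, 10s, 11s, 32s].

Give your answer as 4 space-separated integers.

Answer: 4 3 5 0

Derivation:
Queue lengths at query times:
  query t=7s: backlog = 4
  query t=10s: backlog = 3
  query t=11s: backlog = 5
  query t=32s: backlog = 0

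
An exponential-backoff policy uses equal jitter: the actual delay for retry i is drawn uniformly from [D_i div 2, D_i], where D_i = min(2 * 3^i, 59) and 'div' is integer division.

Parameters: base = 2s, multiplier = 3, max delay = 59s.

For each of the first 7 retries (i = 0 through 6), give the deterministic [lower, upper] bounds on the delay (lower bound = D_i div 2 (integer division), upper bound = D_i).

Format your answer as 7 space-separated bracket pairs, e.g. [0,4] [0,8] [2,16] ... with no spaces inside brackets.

Answer: [1,2] [3,6] [9,18] [27,54] [29,59] [29,59] [29,59]

Derivation:
Computing bounds per retry:
  i=0: D_i=min(2*3^0,59)=2, bounds=[1,2]
  i=1: D_i=min(2*3^1,59)=6, bounds=[3,6]
  i=2: D_i=min(2*3^2,59)=18, bounds=[9,18]
  i=3: D_i=min(2*3^3,59)=54, bounds=[27,54]
  i=4: D_i=min(2*3^4,59)=59, bounds=[29,59]
  i=5: D_i=min(2*3^5,59)=59, bounds=[29,59]
  i=6: D_i=min(2*3^6,59)=59, bounds=[29,59]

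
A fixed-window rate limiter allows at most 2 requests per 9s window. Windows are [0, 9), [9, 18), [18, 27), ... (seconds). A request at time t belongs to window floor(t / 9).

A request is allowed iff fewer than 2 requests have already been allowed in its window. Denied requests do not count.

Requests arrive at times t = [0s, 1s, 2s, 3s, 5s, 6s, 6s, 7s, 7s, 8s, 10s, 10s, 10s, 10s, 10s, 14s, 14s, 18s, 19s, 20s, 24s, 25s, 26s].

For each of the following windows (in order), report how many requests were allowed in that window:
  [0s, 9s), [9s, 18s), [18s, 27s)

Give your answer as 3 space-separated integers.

Processing requests:
  req#1 t=0s (window 0): ALLOW
  req#2 t=1s (window 0): ALLOW
  req#3 t=2s (window 0): DENY
  req#4 t=3s (window 0): DENY
  req#5 t=5s (window 0): DENY
  req#6 t=6s (window 0): DENY
  req#7 t=6s (window 0): DENY
  req#8 t=7s (window 0): DENY
  req#9 t=7s (window 0): DENY
  req#10 t=8s (window 0): DENY
  req#11 t=10s (window 1): ALLOW
  req#12 t=10s (window 1): ALLOW
  req#13 t=10s (window 1): DENY
  req#14 t=10s (window 1): DENY
  req#15 t=10s (window 1): DENY
  req#16 t=14s (window 1): DENY
  req#17 t=14s (window 1): DENY
  req#18 t=18s (window 2): ALLOW
  req#19 t=19s (window 2): ALLOW
  req#20 t=20s (window 2): DENY
  req#21 t=24s (window 2): DENY
  req#22 t=25s (window 2): DENY
  req#23 t=26s (window 2): DENY

Allowed counts by window: 2 2 2

Answer: 2 2 2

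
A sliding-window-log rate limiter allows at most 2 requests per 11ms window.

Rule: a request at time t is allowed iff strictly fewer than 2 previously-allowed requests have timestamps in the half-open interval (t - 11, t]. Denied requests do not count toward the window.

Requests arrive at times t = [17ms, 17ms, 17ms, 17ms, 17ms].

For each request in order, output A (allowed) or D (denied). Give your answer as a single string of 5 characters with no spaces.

Tracking allowed requests in the window:
  req#1 t=17ms: ALLOW
  req#2 t=17ms: ALLOW
  req#3 t=17ms: DENY
  req#4 t=17ms: DENY
  req#5 t=17ms: DENY

Answer: AADDD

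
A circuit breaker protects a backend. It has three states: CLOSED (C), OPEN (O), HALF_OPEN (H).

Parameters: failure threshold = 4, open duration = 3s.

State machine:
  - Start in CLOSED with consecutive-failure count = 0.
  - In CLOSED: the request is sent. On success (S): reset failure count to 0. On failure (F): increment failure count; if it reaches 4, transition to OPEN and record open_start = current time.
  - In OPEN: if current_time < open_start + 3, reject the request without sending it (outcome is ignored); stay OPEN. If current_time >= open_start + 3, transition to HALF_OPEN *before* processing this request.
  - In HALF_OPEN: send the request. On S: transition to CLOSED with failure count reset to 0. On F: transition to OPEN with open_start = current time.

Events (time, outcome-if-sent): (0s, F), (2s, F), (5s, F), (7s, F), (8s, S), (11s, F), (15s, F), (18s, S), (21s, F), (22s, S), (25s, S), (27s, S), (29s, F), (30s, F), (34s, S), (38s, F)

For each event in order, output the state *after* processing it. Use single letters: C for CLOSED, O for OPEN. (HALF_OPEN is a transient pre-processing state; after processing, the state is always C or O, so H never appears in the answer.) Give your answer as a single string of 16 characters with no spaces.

State after each event:
  event#1 t=0s outcome=F: state=CLOSED
  event#2 t=2s outcome=F: state=CLOSED
  event#3 t=5s outcome=F: state=CLOSED
  event#4 t=7s outcome=F: state=OPEN
  event#5 t=8s outcome=S: state=OPEN
  event#6 t=11s outcome=F: state=OPEN
  event#7 t=15s outcome=F: state=OPEN
  event#8 t=18s outcome=S: state=CLOSED
  event#9 t=21s outcome=F: state=CLOSED
  event#10 t=22s outcome=S: state=CLOSED
  event#11 t=25s outcome=S: state=CLOSED
  event#12 t=27s outcome=S: state=CLOSED
  event#13 t=29s outcome=F: state=CLOSED
  event#14 t=30s outcome=F: state=CLOSED
  event#15 t=34s outcome=S: state=CLOSED
  event#16 t=38s outcome=F: state=CLOSED

Answer: CCCOOOOCCCCCCCCC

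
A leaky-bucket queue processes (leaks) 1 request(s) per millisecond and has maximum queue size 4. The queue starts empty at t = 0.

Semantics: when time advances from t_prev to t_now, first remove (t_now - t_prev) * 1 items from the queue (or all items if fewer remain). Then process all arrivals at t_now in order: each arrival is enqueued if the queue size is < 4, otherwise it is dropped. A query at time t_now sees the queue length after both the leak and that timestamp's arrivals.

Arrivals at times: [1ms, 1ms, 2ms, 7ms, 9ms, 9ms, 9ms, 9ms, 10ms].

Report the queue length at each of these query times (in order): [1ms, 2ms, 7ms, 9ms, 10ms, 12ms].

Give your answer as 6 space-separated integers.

Queue lengths at query times:
  query t=1ms: backlog = 2
  query t=2ms: backlog = 2
  query t=7ms: backlog = 1
  query t=9ms: backlog = 4
  query t=10ms: backlog = 4
  query t=12ms: backlog = 2

Answer: 2 2 1 4 4 2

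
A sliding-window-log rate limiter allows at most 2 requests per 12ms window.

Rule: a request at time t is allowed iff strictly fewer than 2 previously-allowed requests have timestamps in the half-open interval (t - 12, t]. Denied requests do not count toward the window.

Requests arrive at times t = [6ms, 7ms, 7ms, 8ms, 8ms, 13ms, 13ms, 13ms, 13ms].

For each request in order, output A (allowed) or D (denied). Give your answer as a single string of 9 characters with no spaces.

Tracking allowed requests in the window:
  req#1 t=6ms: ALLOW
  req#2 t=7ms: ALLOW
  req#3 t=7ms: DENY
  req#4 t=8ms: DENY
  req#5 t=8ms: DENY
  req#6 t=13ms: DENY
  req#7 t=13ms: DENY
  req#8 t=13ms: DENY
  req#9 t=13ms: DENY

Answer: AADDDDDDD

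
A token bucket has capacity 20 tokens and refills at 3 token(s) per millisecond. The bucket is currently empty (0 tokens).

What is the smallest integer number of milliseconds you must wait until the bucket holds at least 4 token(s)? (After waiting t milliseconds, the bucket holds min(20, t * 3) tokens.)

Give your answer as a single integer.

Need t * 3 >= 4, so t >= 4/3.
Smallest integer t = ceil(4/3) = 2.

Answer: 2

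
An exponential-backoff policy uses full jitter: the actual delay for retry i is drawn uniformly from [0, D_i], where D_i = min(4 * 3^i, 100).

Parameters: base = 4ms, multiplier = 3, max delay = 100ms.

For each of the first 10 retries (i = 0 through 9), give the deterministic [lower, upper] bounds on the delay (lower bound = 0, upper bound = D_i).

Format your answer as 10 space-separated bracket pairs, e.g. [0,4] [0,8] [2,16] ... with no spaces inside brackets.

Computing bounds per retry:
  i=0: D_i=min(4*3^0,100)=4, bounds=[0,4]
  i=1: D_i=min(4*3^1,100)=12, bounds=[0,12]
  i=2: D_i=min(4*3^2,100)=36, bounds=[0,36]
  i=3: D_i=min(4*3^3,100)=100, bounds=[0,100]
  i=4: D_i=min(4*3^4,100)=100, bounds=[0,100]
  i=5: D_i=min(4*3^5,100)=100, bounds=[0,100]
  i=6: D_i=min(4*3^6,100)=100, bounds=[0,100]
  i=7: D_i=min(4*3^7,100)=100, bounds=[0,100]
  i=8: D_i=min(4*3^8,100)=100, bounds=[0,100]
  i=9: D_i=min(4*3^9,100)=100, bounds=[0,100]

Answer: [0,4] [0,12] [0,36] [0,100] [0,100] [0,100] [0,100] [0,100] [0,100] [0,100]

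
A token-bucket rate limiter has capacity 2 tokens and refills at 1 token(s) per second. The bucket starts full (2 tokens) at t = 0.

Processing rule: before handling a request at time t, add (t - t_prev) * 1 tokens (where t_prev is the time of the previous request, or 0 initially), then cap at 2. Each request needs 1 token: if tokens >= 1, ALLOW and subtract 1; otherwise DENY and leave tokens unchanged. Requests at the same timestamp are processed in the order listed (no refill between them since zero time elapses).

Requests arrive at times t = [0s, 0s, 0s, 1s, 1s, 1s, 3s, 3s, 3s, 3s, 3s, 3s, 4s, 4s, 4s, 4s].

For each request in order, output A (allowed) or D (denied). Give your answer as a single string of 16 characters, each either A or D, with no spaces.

Simulating step by step:
  req#1 t=0s: ALLOW
  req#2 t=0s: ALLOW
  req#3 t=0s: DENY
  req#4 t=1s: ALLOW
  req#5 t=1s: DENY
  req#6 t=1s: DENY
  req#7 t=3s: ALLOW
  req#8 t=3s: ALLOW
  req#9 t=3s: DENY
  req#10 t=3s: DENY
  req#11 t=3s: DENY
  req#12 t=3s: DENY
  req#13 t=4s: ALLOW
  req#14 t=4s: DENY
  req#15 t=4s: DENY
  req#16 t=4s: DENY

Answer: AADADDAADDDDADDD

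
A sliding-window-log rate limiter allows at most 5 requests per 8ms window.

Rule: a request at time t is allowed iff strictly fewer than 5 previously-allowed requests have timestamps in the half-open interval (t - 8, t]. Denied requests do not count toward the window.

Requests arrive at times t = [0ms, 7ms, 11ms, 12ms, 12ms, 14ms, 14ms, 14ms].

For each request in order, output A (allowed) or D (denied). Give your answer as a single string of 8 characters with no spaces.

Answer: AAAAAADD

Derivation:
Tracking allowed requests in the window:
  req#1 t=0ms: ALLOW
  req#2 t=7ms: ALLOW
  req#3 t=11ms: ALLOW
  req#4 t=12ms: ALLOW
  req#5 t=12ms: ALLOW
  req#6 t=14ms: ALLOW
  req#7 t=14ms: DENY
  req#8 t=14ms: DENY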